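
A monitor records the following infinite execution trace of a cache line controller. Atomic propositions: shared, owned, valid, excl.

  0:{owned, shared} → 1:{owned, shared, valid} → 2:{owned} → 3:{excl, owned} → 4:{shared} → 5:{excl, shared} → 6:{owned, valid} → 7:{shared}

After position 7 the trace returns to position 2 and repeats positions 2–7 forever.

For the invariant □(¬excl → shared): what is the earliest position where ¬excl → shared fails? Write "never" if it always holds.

Check ¬excl → shared at each position in order: 0 ✓, 1 ✓.
At position 2 the labels are {owned}, so ¬excl → shared is false there. This is the first violation.

2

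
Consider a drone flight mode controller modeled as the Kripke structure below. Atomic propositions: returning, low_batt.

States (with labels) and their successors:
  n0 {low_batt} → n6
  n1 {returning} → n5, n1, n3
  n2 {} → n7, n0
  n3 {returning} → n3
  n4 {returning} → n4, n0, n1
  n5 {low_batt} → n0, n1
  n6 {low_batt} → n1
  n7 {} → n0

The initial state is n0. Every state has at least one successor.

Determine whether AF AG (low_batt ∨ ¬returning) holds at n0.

Does not hold

States satisfying AG (low_batt ∨ ¬returning): ∅.
States satisfying AF AG (low_batt ∨ ¬returning): ∅.
There is a path from n0 along which AG (low_batt ∨ ¬returning) never holds.
n0 ∉ Sat(AF AG (low_batt ∨ ¬returning)).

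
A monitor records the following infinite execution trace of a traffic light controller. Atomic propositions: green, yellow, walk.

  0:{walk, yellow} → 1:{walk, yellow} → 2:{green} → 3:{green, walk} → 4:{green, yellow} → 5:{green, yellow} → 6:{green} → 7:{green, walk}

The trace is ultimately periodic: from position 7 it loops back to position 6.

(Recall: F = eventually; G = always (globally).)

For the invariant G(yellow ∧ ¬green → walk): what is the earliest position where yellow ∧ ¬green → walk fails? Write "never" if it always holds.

never

yellow ∧ ¬green → walk holds at every position 0..7, and those are all the positions the trace ever visits, so the invariant G(yellow ∧ ¬green → walk) is never violated.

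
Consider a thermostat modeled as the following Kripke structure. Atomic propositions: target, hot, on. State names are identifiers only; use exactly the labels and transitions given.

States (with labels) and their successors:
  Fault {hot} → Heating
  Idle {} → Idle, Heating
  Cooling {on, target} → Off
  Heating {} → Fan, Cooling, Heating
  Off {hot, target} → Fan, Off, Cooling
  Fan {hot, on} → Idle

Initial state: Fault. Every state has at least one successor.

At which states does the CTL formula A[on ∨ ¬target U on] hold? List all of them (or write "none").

States satisfying on ∨ ¬target: {Fault, Idle, Cooling, Heating, Fan}.
States satisfying on: {Cooling, Fan}.
States satisfying A[on ∨ ¬target U on]: {Cooling, Fan}.

{Cooling, Fan}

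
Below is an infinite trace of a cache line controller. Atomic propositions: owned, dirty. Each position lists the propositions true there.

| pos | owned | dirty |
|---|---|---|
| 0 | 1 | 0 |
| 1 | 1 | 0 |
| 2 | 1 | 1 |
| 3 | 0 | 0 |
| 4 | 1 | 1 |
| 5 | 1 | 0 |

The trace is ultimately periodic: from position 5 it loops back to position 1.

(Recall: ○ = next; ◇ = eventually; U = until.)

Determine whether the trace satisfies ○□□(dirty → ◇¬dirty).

The position after 0 is 1; □□(dirty → ◇¬dirty) is true there.

Holds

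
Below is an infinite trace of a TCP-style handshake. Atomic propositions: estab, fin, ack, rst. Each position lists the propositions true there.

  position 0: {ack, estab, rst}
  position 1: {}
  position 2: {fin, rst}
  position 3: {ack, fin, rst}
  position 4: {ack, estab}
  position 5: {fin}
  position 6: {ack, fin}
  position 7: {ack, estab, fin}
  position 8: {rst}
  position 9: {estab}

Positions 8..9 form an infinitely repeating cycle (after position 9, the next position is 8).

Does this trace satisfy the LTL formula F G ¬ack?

Satisfied

G ¬ack holds at position 8, which is reachable from 0, so F G ¬ack holds.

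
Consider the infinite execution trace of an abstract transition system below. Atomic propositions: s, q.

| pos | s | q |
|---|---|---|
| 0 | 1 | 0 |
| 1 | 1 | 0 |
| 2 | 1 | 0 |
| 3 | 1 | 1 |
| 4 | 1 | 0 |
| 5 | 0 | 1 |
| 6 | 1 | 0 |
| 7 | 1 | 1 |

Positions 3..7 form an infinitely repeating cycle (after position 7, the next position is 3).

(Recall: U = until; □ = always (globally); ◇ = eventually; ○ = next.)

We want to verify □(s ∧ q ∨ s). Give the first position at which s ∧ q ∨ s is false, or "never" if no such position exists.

5

Check s ∧ q ∨ s at each position in order: 0 ✓, 1 ✓, 2 ✓, 3 ✓, 4 ✓.
At position 5 the labels are {q}, so s ∧ q ∨ s is false there. This is the first violation.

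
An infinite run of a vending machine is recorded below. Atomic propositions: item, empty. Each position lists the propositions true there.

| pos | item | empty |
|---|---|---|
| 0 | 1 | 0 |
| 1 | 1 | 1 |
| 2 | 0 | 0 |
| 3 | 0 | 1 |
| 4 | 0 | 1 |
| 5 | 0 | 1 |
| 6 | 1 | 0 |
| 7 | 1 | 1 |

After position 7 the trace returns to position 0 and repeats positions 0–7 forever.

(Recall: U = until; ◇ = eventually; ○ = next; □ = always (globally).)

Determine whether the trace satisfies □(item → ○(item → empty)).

Violated

item → ○(item → empty) must hold at every position from 0 onward. It fails at position 7, so □(item → ○(item → empty)) is false.
Positions where item holds: 0, 1, 6, 7.
Check ○(item → empty) at each: 0→ok, 1→ok, 6→ok, 7→fails.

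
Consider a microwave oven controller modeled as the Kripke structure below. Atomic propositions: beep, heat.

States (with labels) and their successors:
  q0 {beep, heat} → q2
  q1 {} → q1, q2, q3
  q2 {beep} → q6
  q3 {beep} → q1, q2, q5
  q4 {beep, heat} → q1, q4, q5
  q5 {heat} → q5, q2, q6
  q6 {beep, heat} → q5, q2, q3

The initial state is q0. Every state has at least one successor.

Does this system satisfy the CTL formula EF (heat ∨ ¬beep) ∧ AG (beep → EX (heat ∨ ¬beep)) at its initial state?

No

States satisfying heat ∨ ¬beep: {q0, q1, q4, q5, q6}.
States satisfying EF (heat ∨ ¬beep): {q0, q1, q2, q3, q4, q5, q6}.
States satisfying beep → EX (heat ∨ ¬beep): {q1, q2, q3, q4, q5, q6}.
States satisfying AG (beep → EX (heat ∨ ¬beep)): {q1, q2, q3, q4, q5, q6}.
States satisfying EF (heat ∨ ¬beep) ∧ AG (beep → EX (heat ∨ ¬beep)): {q1, q2, q3, q4, q5, q6}.
q0 ∉ Sat(EF (heat ∨ ¬beep) ∧ AG (beep → EX (heat ∨ ¬beep))).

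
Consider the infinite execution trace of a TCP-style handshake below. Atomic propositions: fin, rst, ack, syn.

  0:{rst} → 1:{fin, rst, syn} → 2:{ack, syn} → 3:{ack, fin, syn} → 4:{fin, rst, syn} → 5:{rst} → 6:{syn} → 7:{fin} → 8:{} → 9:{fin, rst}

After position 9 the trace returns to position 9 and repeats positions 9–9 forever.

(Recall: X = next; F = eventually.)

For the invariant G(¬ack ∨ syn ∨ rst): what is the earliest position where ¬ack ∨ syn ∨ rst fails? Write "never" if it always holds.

never

¬ack ∨ syn ∨ rst holds at every position 0..9, and those are all the positions the trace ever visits, so the invariant G(¬ack ∨ syn ∨ rst) is never violated.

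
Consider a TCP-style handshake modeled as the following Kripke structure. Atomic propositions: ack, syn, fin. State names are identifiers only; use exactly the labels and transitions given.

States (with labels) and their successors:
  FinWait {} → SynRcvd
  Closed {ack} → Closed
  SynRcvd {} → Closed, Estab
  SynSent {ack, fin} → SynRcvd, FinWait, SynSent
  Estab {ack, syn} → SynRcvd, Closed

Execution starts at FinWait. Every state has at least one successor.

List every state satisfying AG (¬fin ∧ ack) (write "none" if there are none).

States satisfying ¬fin ∧ ack: {Closed, Estab}.
States satisfying AG (¬fin ∧ ack): {Closed}.

{Closed}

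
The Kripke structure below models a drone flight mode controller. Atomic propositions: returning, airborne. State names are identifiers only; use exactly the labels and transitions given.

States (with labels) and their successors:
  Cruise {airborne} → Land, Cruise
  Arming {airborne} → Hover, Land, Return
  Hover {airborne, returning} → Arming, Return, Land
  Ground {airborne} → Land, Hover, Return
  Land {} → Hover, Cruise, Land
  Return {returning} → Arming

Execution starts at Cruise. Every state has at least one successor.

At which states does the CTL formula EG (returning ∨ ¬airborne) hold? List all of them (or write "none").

{Hover, Land}

States satisfying returning ∨ ¬airborne: {Hover, Land, Return}.
States satisfying EG (returning ∨ ¬airborne): {Hover, Land}.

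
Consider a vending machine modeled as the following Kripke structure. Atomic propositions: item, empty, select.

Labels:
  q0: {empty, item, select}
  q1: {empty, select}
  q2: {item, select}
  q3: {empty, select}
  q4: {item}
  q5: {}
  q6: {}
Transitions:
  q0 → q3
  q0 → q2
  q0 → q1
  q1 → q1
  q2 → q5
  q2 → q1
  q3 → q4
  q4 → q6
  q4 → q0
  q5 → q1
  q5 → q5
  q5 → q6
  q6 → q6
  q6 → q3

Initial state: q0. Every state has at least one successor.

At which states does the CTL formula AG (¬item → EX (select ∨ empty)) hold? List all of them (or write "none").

{q1}

States satisfying ¬item → EX (select ∨ empty): {q0, q1, q2, q4, q5, q6}.
States satisfying AG (¬item → EX (select ∨ empty)): {q1}.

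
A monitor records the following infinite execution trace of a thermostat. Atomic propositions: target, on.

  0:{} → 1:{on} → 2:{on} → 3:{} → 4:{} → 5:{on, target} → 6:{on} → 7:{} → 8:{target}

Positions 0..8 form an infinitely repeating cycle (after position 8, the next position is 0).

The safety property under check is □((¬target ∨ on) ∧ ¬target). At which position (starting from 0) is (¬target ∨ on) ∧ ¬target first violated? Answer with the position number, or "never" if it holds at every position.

Check (¬target ∨ on) ∧ ¬target at each position in order: 0 ✓, 1 ✓, 2 ✓, 3 ✓, 4 ✓.
At position 5 the labels are {on, target}, so (¬target ∨ on) ∧ ¬target is false there. This is the first violation.

5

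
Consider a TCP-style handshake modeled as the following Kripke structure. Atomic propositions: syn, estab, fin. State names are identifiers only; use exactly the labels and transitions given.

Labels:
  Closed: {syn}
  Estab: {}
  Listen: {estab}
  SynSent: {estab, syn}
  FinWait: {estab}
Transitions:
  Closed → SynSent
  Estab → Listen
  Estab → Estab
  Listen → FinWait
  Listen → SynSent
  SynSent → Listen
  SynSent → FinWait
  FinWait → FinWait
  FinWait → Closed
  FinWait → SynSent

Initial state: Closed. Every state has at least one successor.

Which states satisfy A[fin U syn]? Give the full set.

States satisfying fin: ∅.
States satisfying syn: {Closed, SynSent}.
States satisfying A[fin U syn]: {Closed, SynSent}.

{Closed, SynSent}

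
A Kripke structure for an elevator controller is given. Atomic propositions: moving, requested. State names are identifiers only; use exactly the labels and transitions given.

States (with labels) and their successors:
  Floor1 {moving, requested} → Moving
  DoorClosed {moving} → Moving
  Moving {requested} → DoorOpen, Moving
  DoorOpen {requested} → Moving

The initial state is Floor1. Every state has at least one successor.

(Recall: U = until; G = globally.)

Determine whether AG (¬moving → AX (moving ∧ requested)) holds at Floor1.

States satisfying ¬moving → AX (moving ∧ requested): {Floor1, DoorClosed}.
States satisfying AG (¬moving → AX (moving ∧ requested)): ∅.
DoorOpen is reachable from Floor1 and violates ¬moving → AX (moving ∧ requested), so AG fails at Floor1.
Floor1 ∉ Sat(AG (¬moving → AX (moving ∧ requested))).

Violated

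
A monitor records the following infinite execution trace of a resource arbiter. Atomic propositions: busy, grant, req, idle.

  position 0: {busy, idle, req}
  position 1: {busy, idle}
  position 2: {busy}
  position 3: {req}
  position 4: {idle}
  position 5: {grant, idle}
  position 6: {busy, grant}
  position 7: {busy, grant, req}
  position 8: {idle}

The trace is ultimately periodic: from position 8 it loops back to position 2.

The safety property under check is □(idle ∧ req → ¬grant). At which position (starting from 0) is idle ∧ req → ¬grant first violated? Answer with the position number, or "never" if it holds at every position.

idle ∧ req → ¬grant holds at every position 0..8, and those are all the positions the trace ever visits, so the invariant □(idle ∧ req → ¬grant) is never violated.

never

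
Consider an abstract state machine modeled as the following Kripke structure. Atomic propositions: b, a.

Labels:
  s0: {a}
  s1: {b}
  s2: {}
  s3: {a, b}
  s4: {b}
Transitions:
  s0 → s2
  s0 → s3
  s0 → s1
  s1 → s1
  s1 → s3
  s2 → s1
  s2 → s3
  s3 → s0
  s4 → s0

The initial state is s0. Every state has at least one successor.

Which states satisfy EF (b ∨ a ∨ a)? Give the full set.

States satisfying b ∨ a ∨ a: {s0, s1, s3, s4}.
States satisfying EF (b ∨ a ∨ a): {s0, s1, s2, s3, s4}.

{s0, s1, s2, s3, s4}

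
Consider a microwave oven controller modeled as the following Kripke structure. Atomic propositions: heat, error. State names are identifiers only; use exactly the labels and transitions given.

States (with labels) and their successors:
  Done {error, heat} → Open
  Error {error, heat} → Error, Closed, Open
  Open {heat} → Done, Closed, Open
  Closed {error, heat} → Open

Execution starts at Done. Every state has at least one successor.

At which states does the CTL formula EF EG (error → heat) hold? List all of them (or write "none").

States satisfying EG (error → heat): {Done, Error, Open, Closed}.
States satisfying EF EG (error → heat): {Done, Error, Open, Closed}.

{Done, Error, Open, Closed}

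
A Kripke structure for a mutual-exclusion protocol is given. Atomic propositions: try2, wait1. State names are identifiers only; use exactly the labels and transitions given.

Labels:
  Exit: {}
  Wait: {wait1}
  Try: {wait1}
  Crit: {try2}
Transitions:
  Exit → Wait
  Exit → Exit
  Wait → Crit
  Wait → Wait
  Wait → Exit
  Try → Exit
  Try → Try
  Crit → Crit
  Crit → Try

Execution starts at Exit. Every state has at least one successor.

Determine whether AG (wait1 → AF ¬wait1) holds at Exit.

Does not hold

States satisfying wait1 → AF ¬wait1: {Exit, Crit}.
States satisfying AG (wait1 → AF ¬wait1): ∅.
Try is reachable from Exit and violates wait1 → AF ¬wait1, so AG fails at Exit.
Exit ∉ Sat(AG (wait1 → AF ¬wait1)).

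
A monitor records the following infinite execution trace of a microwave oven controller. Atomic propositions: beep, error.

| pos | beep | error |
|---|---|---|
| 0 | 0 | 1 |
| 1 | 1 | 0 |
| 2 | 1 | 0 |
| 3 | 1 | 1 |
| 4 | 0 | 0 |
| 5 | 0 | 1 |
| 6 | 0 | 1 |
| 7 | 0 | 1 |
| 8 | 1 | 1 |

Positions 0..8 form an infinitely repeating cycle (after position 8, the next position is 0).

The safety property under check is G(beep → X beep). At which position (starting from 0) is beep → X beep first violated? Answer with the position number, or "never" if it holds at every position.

Check beep → X beep at each position in order: 0 ✓, 1 ✓, 2 ✓.
At position 3 the labels are {beep, error} and the next position 4 has {}, so beep → X beep is false there. This is the first violation.

3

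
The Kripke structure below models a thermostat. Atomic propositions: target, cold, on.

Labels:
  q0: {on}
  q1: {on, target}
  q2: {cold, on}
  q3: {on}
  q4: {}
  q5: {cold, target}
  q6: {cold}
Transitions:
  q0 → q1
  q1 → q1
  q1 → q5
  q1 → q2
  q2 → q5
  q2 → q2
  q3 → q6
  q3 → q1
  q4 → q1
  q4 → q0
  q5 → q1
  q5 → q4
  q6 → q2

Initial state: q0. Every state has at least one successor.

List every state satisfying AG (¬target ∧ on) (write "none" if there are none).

States satisfying ¬target ∧ on: {q0, q2, q3}.
States satisfying AG (¬target ∧ on): ∅.

none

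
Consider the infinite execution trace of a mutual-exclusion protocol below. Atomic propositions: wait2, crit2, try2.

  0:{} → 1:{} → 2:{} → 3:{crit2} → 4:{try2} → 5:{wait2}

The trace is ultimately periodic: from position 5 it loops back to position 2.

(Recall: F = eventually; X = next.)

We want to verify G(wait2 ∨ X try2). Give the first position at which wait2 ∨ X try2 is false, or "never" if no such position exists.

0

At position 0 the labels are {} and the next position 1 has {}, so wait2 ∨ X try2 is false there. This is the first violation.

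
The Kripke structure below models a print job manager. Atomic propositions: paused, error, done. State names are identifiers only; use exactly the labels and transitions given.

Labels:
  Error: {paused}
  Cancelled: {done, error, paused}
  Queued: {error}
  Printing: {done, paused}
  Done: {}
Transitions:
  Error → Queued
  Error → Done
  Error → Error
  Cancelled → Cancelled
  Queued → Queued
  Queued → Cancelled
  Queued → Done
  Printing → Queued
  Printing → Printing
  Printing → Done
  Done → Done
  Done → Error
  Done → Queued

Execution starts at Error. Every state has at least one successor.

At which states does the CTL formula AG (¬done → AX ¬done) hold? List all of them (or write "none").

{Cancelled}

States satisfying ¬done → AX ¬done: {Error, Cancelled, Printing, Done}.
States satisfying AG (¬done → AX ¬done): {Cancelled}.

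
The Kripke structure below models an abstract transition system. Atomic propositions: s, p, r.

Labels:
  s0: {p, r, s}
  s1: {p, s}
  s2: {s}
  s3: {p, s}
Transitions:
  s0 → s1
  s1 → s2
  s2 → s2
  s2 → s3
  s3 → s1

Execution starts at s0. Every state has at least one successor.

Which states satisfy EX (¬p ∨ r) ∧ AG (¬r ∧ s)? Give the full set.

{s1, s2}

States satisfying ¬p ∨ r: {s0, s2}.
States satisfying EX (¬p ∨ r): {s1, s2}.
States satisfying ¬r ∧ s: {s1, s2, s3}.
States satisfying AG (¬r ∧ s): {s1, s2, s3}.
States satisfying EX (¬p ∨ r) ∧ AG (¬r ∧ s): {s1, s2}.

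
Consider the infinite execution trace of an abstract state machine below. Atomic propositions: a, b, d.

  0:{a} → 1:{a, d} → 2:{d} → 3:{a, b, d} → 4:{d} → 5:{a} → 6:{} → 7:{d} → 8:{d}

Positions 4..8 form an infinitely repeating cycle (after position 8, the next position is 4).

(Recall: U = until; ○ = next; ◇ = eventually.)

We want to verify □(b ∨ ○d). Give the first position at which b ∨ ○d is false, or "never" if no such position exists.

4

Check b ∨ ○d at each position in order: 0 ✓, 1 ✓, 2 ✓, 3 ✓.
At position 4 the labels are {d} and the next position 5 has {a}, so b ∨ ○d is false there. This is the first violation.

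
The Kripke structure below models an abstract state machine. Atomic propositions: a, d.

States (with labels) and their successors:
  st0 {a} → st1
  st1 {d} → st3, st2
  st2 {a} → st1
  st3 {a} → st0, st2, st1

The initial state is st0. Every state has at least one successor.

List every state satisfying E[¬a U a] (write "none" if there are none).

States satisfying ¬a: {st1}.
States satisfying a: {st0, st2, st3}.
States satisfying E[¬a U a]: {st0, st1, st2, st3}.

{st0, st1, st2, st3}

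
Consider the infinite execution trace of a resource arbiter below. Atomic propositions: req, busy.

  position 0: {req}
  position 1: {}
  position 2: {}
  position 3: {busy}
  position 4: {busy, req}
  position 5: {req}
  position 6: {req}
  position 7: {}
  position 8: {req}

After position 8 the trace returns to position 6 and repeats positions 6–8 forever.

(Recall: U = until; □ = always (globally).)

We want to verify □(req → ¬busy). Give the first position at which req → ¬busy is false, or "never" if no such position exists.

Check req → ¬busy at each position in order: 0 ✓, 1 ✓, 2 ✓, 3 ✓.
At position 4 the labels are {busy, req}, so req → ¬busy is false there. This is the first violation.

4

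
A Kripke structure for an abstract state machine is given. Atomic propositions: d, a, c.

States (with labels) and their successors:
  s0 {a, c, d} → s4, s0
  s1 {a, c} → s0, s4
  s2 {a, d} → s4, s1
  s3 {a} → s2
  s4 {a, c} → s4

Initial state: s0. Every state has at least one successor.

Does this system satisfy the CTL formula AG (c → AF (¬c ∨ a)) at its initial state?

Satisfied

States satisfying c → AF (¬c ∨ a): {s0, s1, s2, s3, s4}.
States satisfying AG (c → AF (¬c ∨ a)): {s0, s1, s2, s3, s4}.
Every state reachable from s0 satisfies c → AF (¬c ∨ a).
s0 ∈ Sat(AG (c → AF (¬c ∨ a))).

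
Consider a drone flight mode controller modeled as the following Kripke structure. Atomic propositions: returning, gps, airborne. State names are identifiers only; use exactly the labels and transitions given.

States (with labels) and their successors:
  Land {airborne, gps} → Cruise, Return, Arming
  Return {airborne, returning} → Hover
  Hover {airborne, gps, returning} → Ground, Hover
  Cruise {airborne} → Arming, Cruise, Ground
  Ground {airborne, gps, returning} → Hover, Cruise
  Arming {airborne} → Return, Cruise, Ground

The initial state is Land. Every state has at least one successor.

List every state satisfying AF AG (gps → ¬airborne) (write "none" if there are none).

States satisfying AG (gps → ¬airborne): ∅.
States satisfying AF AG (gps → ¬airborne): ∅.

none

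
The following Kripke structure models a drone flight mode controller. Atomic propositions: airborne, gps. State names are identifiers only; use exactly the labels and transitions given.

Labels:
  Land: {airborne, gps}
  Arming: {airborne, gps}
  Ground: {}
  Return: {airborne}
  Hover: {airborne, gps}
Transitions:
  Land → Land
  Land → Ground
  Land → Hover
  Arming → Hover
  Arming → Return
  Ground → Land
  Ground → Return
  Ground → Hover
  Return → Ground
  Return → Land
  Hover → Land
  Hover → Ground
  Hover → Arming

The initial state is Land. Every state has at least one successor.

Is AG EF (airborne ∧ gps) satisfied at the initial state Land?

States satisfying EF (airborne ∧ gps): {Land, Arming, Ground, Return, Hover}.
States satisfying AG EF (airborne ∧ gps): {Land, Arming, Ground, Return, Hover}.
Every state reachable from Land satisfies EF (airborne ∧ gps).
Land ∈ Sat(AG EF (airborne ∧ gps)).

Satisfied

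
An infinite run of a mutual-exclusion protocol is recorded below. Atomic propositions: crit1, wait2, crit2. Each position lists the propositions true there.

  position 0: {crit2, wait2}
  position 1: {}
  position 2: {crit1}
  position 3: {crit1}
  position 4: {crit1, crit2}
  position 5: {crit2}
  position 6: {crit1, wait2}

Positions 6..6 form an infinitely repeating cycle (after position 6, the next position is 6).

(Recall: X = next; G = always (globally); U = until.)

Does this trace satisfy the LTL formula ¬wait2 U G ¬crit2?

Violated

Walking from position 0: at position 0, G ¬crit2 has not yet held and ¬wait2 fails, so ¬wait2 U G ¬crit2 is false.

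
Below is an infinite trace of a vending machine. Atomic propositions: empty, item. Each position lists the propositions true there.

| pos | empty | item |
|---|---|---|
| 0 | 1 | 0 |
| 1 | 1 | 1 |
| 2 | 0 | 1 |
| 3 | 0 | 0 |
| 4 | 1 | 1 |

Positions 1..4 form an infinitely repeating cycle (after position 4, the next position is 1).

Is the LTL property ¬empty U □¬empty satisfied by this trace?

Violated

Walking from position 0: at position 0, □¬empty has not yet held and ¬empty fails, so ¬empty U □¬empty is false.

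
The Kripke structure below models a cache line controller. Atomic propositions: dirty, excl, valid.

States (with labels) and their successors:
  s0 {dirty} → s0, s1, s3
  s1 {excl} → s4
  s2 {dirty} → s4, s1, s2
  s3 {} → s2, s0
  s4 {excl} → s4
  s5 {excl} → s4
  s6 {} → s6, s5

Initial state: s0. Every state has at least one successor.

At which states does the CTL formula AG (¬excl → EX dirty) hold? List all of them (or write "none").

States satisfying ¬excl → EX dirty: {s0, s1, s2, s3, s4, s5}.
States satisfying AG (¬excl → EX dirty): {s0, s1, s2, s3, s4, s5}.

{s0, s1, s2, s3, s4, s5}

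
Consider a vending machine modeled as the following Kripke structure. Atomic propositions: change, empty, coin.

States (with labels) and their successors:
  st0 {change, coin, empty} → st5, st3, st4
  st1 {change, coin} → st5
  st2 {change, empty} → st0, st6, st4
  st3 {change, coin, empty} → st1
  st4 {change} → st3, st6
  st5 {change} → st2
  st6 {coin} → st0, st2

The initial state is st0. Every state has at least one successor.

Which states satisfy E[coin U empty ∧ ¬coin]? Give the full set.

States satisfying coin: {st0, st1, st3, st6}.
States satisfying empty ∧ ¬coin: {st2}.
States satisfying E[coin U empty ∧ ¬coin]: {st2, st6}.

{st2, st6}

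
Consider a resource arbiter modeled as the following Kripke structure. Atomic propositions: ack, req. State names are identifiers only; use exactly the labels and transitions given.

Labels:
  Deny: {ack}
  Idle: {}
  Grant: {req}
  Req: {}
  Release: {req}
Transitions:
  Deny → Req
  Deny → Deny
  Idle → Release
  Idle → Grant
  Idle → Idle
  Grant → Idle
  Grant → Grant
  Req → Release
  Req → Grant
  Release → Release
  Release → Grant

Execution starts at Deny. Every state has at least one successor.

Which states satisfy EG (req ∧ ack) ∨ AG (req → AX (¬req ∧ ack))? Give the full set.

States satisfying req ∧ ack: ∅.
States satisfying EG (req ∧ ack): ∅.
States satisfying req → AX (¬req ∧ ack): {Deny, Idle, Req}.
States satisfying AG (req → AX (¬req ∧ ack)): ∅.
States satisfying EG (req ∧ ack) ∨ AG (req → AX (¬req ∧ ack)): ∅.

none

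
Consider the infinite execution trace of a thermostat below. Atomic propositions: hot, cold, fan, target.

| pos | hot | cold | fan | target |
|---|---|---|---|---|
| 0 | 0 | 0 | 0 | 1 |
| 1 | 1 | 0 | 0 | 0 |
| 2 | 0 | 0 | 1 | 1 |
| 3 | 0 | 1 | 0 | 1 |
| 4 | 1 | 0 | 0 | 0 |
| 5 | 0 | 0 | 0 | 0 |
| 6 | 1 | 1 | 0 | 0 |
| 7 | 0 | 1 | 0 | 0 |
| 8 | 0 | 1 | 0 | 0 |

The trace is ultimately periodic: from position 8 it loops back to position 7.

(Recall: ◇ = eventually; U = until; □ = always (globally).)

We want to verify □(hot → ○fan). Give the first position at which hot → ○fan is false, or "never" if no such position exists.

4

Check hot → ○fan at each position in order: 0 ✓, 1 ✓, 2 ✓, 3 ✓.
At position 4 the labels are {hot} and the next position 5 has {}, so hot → ○fan is false there. This is the first violation.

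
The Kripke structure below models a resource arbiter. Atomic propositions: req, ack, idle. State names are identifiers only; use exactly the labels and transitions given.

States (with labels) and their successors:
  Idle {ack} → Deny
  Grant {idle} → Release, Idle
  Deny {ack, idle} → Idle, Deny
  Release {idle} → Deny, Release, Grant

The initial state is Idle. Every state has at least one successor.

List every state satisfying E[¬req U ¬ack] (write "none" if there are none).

{Grant, Release}

States satisfying ¬req: {Idle, Grant, Deny, Release}.
States satisfying ¬ack: {Grant, Release}.
States satisfying E[¬req U ¬ack]: {Grant, Release}.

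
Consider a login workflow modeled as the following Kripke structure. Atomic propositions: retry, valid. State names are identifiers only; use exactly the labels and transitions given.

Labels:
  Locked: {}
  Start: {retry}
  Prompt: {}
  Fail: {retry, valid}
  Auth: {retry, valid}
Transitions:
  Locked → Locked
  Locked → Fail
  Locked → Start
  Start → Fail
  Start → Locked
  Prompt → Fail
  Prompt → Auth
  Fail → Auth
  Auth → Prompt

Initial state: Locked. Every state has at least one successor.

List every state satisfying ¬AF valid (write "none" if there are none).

{Locked, Start}

States satisfying valid: {Fail, Auth}.
States satisfying AF valid: {Prompt, Fail, Auth}.
States satisfying ¬AF valid: {Locked, Start}.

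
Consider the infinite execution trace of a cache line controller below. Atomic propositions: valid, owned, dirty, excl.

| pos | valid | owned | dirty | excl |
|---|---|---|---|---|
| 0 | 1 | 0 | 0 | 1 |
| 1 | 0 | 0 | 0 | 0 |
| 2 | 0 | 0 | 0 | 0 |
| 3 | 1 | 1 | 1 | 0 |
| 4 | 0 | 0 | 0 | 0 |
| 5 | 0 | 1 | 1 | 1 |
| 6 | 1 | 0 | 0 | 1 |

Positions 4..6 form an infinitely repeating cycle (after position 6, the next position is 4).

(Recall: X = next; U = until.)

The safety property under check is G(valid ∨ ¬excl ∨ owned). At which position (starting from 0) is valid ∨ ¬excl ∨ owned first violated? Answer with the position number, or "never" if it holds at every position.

never

valid ∨ ¬excl ∨ owned holds at every position 0..6, and those are all the positions the trace ever visits, so the invariant G(valid ∨ ¬excl ∨ owned) is never violated.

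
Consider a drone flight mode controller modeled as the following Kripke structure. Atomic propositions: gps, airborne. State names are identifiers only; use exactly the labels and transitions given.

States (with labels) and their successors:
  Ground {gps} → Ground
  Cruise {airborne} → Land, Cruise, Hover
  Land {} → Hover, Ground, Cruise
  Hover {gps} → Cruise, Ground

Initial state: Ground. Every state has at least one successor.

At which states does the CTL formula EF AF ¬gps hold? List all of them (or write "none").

States satisfying AF ¬gps: {Cruise, Land}.
States satisfying EF AF ¬gps: {Cruise, Land, Hover}.

{Cruise, Land, Hover}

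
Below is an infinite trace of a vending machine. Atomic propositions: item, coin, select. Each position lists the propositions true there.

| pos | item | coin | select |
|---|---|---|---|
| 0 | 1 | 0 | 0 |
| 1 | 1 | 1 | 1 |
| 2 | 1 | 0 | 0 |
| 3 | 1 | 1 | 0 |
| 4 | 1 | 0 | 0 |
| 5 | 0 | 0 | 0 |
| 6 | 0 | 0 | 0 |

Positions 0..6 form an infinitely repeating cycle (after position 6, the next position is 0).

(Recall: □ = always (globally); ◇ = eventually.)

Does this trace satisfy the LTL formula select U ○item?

Yes

Walking from position 0: ○item first holds at position 0, and select holds at every earlier position along the way, so select U ○item holds.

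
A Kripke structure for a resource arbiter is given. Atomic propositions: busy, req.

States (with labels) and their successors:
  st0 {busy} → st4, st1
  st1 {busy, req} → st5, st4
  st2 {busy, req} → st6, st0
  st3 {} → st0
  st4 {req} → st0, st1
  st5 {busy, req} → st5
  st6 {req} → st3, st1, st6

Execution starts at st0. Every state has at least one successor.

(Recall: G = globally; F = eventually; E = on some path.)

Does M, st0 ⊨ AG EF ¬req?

No

States satisfying EF ¬req: {st0, st1, st2, st3, st4, st6}.
States satisfying AG EF ¬req: ∅.
st5 is reachable from st0 and violates EF ¬req, so AG fails at st0.
st0 ∉ Sat(AG EF ¬req).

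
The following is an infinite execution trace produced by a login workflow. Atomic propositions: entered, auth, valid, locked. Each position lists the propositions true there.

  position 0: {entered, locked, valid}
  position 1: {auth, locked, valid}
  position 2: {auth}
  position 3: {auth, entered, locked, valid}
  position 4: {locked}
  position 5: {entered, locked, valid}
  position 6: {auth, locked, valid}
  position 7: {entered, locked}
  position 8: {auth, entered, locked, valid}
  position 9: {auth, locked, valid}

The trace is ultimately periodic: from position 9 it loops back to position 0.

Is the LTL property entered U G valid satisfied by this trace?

Walking from position 0: at position 1, G valid has not yet held and entered fails, so entered U G valid is false.

Does not hold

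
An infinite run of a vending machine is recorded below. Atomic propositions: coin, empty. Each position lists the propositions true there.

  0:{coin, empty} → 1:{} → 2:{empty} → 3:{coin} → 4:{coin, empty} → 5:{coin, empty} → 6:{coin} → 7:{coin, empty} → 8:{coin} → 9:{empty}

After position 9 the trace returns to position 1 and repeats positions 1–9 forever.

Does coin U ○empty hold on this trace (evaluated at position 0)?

Walking from position 0: ○empty first holds at position 1, and coin holds at every earlier position along the way, so coin U ○empty holds.

Satisfied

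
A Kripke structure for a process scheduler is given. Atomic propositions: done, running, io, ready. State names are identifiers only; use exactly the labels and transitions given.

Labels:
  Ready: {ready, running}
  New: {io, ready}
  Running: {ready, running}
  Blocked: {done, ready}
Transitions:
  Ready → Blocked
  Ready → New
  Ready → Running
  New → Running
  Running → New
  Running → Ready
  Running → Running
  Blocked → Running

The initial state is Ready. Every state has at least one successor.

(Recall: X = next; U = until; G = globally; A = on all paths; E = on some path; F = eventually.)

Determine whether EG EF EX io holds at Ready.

States satisfying EF EX io: {Ready, New, Running, Blocked}.
States satisfying EG EF EX io: {Ready, New, Running, Blocked}.
Ready ∈ Sat(EG EF EX io).

Holds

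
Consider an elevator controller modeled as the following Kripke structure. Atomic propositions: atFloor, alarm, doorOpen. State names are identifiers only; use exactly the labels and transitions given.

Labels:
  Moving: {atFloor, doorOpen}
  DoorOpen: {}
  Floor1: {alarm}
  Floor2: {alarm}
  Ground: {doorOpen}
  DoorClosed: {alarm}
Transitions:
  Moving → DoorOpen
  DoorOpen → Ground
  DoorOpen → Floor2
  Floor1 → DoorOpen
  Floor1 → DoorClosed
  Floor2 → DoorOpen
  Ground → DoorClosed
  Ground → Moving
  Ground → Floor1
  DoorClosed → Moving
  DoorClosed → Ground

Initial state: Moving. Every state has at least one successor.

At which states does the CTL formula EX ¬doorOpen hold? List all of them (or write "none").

{Moving, DoorOpen, Floor1, Floor2, Ground}

States satisfying ¬doorOpen: {DoorOpen, Floor1, Floor2, DoorClosed}.
States satisfying EX ¬doorOpen: {Moving, DoorOpen, Floor1, Floor2, Ground}.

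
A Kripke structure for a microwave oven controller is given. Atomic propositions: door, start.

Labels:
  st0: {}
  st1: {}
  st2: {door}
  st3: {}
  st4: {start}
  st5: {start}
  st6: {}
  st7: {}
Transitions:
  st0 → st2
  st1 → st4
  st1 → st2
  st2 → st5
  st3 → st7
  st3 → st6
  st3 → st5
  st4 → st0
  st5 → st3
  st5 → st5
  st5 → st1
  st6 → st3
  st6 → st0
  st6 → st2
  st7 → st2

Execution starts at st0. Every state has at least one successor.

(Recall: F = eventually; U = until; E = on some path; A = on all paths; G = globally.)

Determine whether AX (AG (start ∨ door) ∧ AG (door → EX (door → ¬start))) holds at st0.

Does not hold

States satisfying AG (start ∨ door) ∧ AG (door → EX (door → ¬start)): ∅.
States satisfying AX (AG (start ∨ door) ∧ AG (door → EX (door → ¬start))): ∅.
st0 ∉ Sat(AX (AG (start ∨ door) ∧ AG (door → EX (door → ¬start)))).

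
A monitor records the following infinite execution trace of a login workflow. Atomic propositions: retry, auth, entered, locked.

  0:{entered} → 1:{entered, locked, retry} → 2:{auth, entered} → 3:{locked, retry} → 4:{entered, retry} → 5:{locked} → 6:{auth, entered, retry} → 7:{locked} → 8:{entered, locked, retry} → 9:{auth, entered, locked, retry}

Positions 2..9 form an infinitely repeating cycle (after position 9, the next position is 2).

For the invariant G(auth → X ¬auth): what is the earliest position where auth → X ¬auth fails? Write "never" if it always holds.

Check auth → X ¬auth at each position in order: 0 ✓, 1 ✓, 2 ✓, 3 ✓, 4 ✓, 5 ✓, 6 ✓, 7 ✓, 8 ✓.
At position 9 the labels are {auth, entered, locked, retry} and the next position 2 has {auth, entered}, so auth → X ¬auth is false there. This is the first violation.

9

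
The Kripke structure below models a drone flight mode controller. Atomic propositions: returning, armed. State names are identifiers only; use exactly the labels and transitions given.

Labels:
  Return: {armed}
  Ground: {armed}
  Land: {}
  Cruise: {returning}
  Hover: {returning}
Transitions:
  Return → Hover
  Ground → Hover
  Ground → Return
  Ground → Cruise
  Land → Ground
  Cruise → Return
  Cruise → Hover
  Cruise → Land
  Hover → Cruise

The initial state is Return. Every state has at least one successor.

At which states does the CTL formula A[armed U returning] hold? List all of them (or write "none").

States satisfying armed: {Return, Ground}.
States satisfying returning: {Cruise, Hover}.
States satisfying A[armed U returning]: {Return, Ground, Cruise, Hover}.

{Return, Ground, Cruise, Hover}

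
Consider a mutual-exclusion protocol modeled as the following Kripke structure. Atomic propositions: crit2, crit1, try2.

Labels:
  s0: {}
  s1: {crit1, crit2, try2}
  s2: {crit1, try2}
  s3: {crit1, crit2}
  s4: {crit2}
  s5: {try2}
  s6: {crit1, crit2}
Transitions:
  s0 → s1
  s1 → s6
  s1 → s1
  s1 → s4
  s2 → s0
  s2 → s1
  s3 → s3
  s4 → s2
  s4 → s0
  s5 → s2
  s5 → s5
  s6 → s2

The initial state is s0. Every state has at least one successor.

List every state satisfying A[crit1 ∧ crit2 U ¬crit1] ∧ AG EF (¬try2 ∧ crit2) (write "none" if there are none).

States satisfying crit1 ∧ crit2: {s1, s3, s6}.
States satisfying ¬crit1: {s0, s4, s5}.
States satisfying A[crit1 ∧ crit2 U ¬crit1]: {s0, s4, s5}.
States satisfying EF (¬try2 ∧ crit2): {s0, s1, s2, s3, s4, s5, s6}.
States satisfying AG EF (¬try2 ∧ crit2): {s0, s1, s2, s3, s4, s5, s6}.
States satisfying A[crit1 ∧ crit2 U ¬crit1] ∧ AG EF (¬try2 ∧ crit2): {s0, s4, s5}.

{s0, s4, s5}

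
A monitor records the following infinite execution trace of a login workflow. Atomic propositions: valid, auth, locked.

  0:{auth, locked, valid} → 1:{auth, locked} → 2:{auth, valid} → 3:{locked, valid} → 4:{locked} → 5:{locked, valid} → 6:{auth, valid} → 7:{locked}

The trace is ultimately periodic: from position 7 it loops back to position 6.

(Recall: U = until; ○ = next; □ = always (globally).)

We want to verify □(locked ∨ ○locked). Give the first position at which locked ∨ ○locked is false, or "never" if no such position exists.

locked ∨ ○locked holds at every position 0..7, and those are all the positions the trace ever visits, so the invariant □(locked ∨ ○locked) is never violated.

never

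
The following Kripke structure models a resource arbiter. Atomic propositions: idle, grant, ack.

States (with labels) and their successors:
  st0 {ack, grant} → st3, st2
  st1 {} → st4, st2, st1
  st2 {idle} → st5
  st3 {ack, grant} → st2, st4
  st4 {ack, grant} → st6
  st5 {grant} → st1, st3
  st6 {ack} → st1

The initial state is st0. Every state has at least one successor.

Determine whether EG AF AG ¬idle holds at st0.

No

States satisfying AF AG ¬idle: ∅.
States satisfying EG AF AG ¬idle: ∅.
No suitable path/successor from st0 witnesses the formula.
st0 ∉ Sat(EG AF AG ¬idle).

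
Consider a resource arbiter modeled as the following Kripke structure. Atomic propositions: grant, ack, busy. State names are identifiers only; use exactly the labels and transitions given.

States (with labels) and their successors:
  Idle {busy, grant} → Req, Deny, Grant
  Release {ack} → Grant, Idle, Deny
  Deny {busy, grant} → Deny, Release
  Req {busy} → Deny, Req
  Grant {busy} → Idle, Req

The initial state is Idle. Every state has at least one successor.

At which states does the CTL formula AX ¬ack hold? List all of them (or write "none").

{Idle, Release, Req, Grant}

States satisfying ¬ack: {Idle, Deny, Req, Grant}.
States satisfying AX ¬ack: {Idle, Release, Req, Grant}.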